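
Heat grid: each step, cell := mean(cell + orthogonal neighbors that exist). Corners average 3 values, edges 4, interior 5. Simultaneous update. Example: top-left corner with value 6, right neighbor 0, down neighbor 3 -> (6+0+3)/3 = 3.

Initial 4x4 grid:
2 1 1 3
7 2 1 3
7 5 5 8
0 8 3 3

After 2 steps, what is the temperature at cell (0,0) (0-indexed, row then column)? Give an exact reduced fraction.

Step 1: cell (0,0) = 10/3
Step 2: cell (0,0) = 28/9
Full grid after step 2:
  28/9 143/60 29/15 91/36
  947/240 17/5 61/20 397/120
  393/80 87/20 217/50 527/120
  55/12 383/80 1069/240 85/18

Answer: 28/9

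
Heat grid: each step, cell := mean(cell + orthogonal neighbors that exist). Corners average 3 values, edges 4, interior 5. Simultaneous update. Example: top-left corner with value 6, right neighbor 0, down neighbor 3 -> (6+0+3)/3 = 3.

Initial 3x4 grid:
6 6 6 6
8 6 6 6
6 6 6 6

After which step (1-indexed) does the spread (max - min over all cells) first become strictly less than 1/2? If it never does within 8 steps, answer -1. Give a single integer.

Answer: 3

Derivation:
Step 1: max=20/3, min=6, spread=2/3
Step 2: max=787/120, min=6, spread=67/120
Step 3: max=6917/1080, min=6, spread=437/1080
  -> spread < 1/2 first at step 3
Step 4: max=2749531/432000, min=3009/500, spread=29951/86400
Step 5: max=24543821/3888000, min=20408/3375, spread=206761/777600
Step 6: max=9787395571/1555200000, min=16365671/2700000, spread=14430763/62208000
Step 7: max=584979741689/93312000000, min=1313652727/216000000, spread=139854109/746496000
Step 8: max=35014791890251/5598720000000, min=118491228977/19440000000, spread=7114543559/44789760000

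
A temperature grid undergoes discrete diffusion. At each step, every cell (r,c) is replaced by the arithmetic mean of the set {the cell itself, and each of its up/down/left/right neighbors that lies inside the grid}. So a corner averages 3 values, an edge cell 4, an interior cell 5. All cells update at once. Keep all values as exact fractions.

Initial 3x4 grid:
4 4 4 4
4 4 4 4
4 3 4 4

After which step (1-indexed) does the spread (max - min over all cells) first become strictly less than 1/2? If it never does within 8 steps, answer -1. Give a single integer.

Answer: 1

Derivation:
Step 1: max=4, min=11/3, spread=1/3
  -> spread < 1/2 first at step 1
Step 2: max=4, min=449/120, spread=31/120
Step 3: max=4, min=4109/1080, spread=211/1080
Step 4: max=7153/1800, min=415103/108000, spread=14077/108000
Step 5: max=428317/108000, min=3747593/972000, spread=5363/48600
Step 6: max=237131/60000, min=112899191/29160000, spread=93859/1166400
Step 7: max=383463533/97200000, min=6788125519/1749600000, spread=4568723/69984000
Step 8: max=11482381111/2916000000, min=408123564371/104976000000, spread=8387449/167961600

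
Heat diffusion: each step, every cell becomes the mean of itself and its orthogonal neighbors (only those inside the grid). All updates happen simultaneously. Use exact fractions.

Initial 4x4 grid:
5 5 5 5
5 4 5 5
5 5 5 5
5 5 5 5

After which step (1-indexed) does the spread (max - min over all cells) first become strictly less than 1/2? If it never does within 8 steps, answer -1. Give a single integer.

Answer: 1

Derivation:
Step 1: max=5, min=19/4, spread=1/4
  -> spread < 1/2 first at step 1
Step 2: max=5, min=239/50, spread=11/50
Step 3: max=5, min=11633/2400, spread=367/2400
Step 4: max=2987/600, min=52429/10800, spread=1337/10800
Step 5: max=89531/18000, min=1578331/324000, spread=33227/324000
Step 6: max=535951/108000, min=47385673/9720000, spread=849917/9720000
Step 7: max=8031467/1620000, min=1424285653/291600000, spread=21378407/291600000
Step 8: max=2406311657/486000000, min=42773537629/8748000000, spread=540072197/8748000000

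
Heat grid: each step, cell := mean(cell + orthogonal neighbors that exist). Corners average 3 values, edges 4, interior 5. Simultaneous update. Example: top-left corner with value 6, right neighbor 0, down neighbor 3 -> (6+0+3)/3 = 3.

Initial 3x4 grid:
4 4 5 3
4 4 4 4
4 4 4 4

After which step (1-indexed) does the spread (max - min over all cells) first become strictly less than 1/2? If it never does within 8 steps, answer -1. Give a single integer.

Step 1: max=17/4, min=15/4, spread=1/2
Step 2: max=329/80, min=47/12, spread=47/240
  -> spread < 1/2 first at step 2
Step 3: max=9809/2400, min=18973/4800, spread=43/320
Step 4: max=87689/21600, min=171743/43200, spread=727/8640
Step 5: max=8744531/2160000, min=69003493/17280000, spread=63517/1152000
Step 6: max=78632711/19440000, min=621623963/155520000, spread=297509/6220800
Step 7: max=2355260087/583200000, min=37365715417/9331200000, spread=12737839/373248000
Step 8: max=70618884179/17496000000, min=2243357018603/559872000000, spread=131578201/4478976000

Answer: 2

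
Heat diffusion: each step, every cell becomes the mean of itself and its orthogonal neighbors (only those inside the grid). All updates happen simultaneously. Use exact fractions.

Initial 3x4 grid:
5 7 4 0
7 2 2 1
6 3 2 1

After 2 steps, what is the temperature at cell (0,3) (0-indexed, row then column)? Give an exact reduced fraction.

Answer: 71/36

Derivation:
Step 1: cell (0,3) = 5/3
Step 2: cell (0,3) = 71/36
Full grid after step 2:
  95/18 1097/240 697/240 71/36
  313/60 383/100 253/100 31/20
  163/36 887/240 527/240 13/9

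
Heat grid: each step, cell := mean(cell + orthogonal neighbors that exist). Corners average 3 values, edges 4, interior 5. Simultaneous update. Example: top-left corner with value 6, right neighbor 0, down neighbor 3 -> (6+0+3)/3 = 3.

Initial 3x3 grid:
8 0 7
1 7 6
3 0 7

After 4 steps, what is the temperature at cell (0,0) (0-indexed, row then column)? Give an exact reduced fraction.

Answer: 59239/14400

Derivation:
Step 1: cell (0,0) = 3
Step 2: cell (0,0) = 53/12
Step 3: cell (0,0) = 2711/720
Step 4: cell (0,0) = 59239/14400
Full grid after step 4:
  59239/14400 1833721/432000 619051/129600
  3187817/864000 172781/40000 3851317/864000
  30361/8100 3348067/864000 144919/32400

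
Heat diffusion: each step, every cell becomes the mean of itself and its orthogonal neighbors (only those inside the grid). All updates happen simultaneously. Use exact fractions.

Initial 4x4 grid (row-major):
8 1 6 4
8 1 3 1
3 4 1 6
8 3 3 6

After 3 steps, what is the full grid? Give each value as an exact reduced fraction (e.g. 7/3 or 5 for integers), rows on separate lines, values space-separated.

After step 1:
  17/3 4 7/2 11/3
  5 17/5 12/5 7/2
  23/4 12/5 17/5 7/2
  14/3 9/2 13/4 5
After step 2:
  44/9 497/120 407/120 32/9
  1189/240 86/25 81/25 49/15
  1069/240 389/100 299/100 77/20
  179/36 889/240 323/80 47/12
After step 3:
  10069/2160 3569/900 806/225 3677/1080
  31927/7200 23599/6000 9797/3000 12521/3600
  32887/7200 11087/3000 7203/2000 4207/1200
  4727/1080 29887/7200 8789/2400 2833/720

Answer: 10069/2160 3569/900 806/225 3677/1080
31927/7200 23599/6000 9797/3000 12521/3600
32887/7200 11087/3000 7203/2000 4207/1200
4727/1080 29887/7200 8789/2400 2833/720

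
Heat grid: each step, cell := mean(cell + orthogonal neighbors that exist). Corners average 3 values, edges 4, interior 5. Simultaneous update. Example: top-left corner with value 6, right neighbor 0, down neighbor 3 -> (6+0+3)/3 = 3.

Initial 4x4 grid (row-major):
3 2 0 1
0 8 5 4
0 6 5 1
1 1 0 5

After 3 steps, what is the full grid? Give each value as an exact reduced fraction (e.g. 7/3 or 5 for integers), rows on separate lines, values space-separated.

Answer: 5707/2160 21391/7200 799/288 5839/2160
10043/3600 18613/6000 20041/6000 2089/720
8483/3600 3623/1200 6237/2000 1261/400
881/432 16981/7200 2277/800 2003/720

Derivation:
After step 1:
  5/3 13/4 2 5/3
  11/4 21/5 22/5 11/4
  7/4 4 17/5 15/4
  2/3 2 11/4 2
After step 2:
  23/9 667/240 679/240 77/36
  311/120 93/25 67/20 377/120
  55/24 307/100 183/50 119/40
  53/36 113/48 203/80 17/6
After step 3:
  5707/2160 21391/7200 799/288 5839/2160
  10043/3600 18613/6000 20041/6000 2089/720
  8483/3600 3623/1200 6237/2000 1261/400
  881/432 16981/7200 2277/800 2003/720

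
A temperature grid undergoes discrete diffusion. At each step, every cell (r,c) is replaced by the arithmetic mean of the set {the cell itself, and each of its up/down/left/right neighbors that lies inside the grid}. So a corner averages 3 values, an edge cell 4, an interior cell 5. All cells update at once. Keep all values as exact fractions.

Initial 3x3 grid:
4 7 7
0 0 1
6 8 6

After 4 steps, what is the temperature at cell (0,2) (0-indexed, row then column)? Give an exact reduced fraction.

Answer: 22171/5400

Derivation:
Step 1: cell (0,2) = 5
Step 2: cell (0,2) = 13/3
Step 3: cell (0,2) = 21/5
Step 4: cell (0,2) = 22171/5400
Full grid after step 4:
  61363/16200 1711259/432000 22171/5400
  1667509/432000 720683/180000 603503/144000
  257377/64800 111899/27000 91859/21600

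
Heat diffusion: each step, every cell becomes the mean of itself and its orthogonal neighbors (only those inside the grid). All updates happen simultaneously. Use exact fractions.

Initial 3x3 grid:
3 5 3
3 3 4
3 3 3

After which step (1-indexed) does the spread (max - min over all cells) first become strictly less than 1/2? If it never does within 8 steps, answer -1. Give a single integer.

Step 1: max=4, min=3, spread=1
Step 2: max=443/120, min=3, spread=83/120
Step 3: max=2597/720, min=2857/900, spread=173/400
  -> spread < 1/2 first at step 3
Step 4: max=151039/43200, min=5761/1800, spread=511/1728
Step 5: max=9005933/2592000, min=78401/24000, spread=4309/20736
Step 6: max=533943751/155520000, min=10651237/3240000, spread=36295/248832
Step 7: max=31878770597/9331200000, min=2576935831/777600000, spread=305773/2985984
Step 8: max=1902930670159/559872000000, min=25870575497/7776000000, spread=2575951/35831808

Answer: 3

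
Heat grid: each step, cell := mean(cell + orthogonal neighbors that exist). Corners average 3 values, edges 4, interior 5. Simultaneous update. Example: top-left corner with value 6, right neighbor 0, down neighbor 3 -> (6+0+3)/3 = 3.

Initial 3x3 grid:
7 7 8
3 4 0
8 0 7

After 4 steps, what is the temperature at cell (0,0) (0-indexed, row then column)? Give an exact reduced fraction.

Answer: 82807/16200

Derivation:
Step 1: cell (0,0) = 17/3
Step 2: cell (0,0) = 53/9
Step 3: cell (0,0) = 688/135
Step 4: cell (0,0) = 82807/16200
Full grid after step 4:
  82807/16200 2091851/432000 208577/43200
  1994101/432000 835387/180000 3705077/864000
  574631/129600 391453/96000 267353/64800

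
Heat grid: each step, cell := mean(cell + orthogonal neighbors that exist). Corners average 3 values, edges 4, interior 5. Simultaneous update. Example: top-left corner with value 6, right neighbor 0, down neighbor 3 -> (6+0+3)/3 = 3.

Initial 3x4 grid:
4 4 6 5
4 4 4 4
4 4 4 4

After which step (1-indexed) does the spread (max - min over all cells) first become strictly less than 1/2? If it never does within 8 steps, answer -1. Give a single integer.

Answer: 4

Derivation:
Step 1: max=5, min=4, spread=1
Step 2: max=14/3, min=4, spread=2/3
Step 3: max=1649/360, min=4, spread=209/360
Step 4: max=193271/43200, min=3647/900, spread=3643/8640
  -> spread < 1/2 first at step 4
Step 5: max=11465419/2592000, min=440551/108000, spread=178439/518400
Step 6: max=680648981/155520000, min=2961841/720000, spread=1635653/6220800
Step 7: max=40569376279/9331200000, min=804155023/194400000, spread=78797407/373248000
Step 8: max=2420592951461/559872000000, min=24248376941/5832000000, spread=741990121/4478976000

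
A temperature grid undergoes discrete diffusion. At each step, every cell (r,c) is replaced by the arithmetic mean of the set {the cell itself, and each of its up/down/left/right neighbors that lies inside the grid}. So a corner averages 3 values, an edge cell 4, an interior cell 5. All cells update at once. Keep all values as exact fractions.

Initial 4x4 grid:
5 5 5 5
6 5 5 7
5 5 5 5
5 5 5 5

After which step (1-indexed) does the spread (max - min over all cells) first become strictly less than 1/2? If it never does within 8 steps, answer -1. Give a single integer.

Step 1: max=17/3, min=5, spread=2/3
Step 2: max=331/60, min=5, spread=31/60
Step 3: max=2911/540, min=1513/300, spread=469/1350
  -> spread < 1/2 first at step 3
Step 4: max=86329/16200, min=45703/9000, spread=10159/40500
Step 5: max=2580019/486000, min=1651237/324000, spread=206327/972000
Step 6: max=38513009/7290000, min=49640173/9720000, spread=5131517/29160000
Step 7: max=2303950771/437400000, min=298529969/58320000, spread=129952007/874800000
Step 8: max=538499618/102515625, min=44861738137/8748000000, spread=3270687797/26244000000

Answer: 3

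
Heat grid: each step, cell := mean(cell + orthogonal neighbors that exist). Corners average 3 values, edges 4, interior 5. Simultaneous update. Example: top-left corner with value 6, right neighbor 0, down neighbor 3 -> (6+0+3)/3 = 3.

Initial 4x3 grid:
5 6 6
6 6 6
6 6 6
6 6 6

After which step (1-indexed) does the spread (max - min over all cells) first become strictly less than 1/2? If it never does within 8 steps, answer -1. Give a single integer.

Step 1: max=6, min=17/3, spread=1/3
  -> spread < 1/2 first at step 1
Step 2: max=6, min=103/18, spread=5/18
Step 3: max=6, min=1255/216, spread=41/216
Step 4: max=6, min=151303/25920, spread=4217/25920
Step 5: max=43121/7200, min=9122051/1555200, spread=38417/311040
Step 6: max=861403/144000, min=548671789/93312000, spread=1903471/18662400
Step 7: max=25804241/4320000, min=32991330911/5598720000, spread=18038617/223948800
Step 8: max=2319873241/388800000, min=1982271017149/335923200000, spread=883978523/13436928000

Answer: 1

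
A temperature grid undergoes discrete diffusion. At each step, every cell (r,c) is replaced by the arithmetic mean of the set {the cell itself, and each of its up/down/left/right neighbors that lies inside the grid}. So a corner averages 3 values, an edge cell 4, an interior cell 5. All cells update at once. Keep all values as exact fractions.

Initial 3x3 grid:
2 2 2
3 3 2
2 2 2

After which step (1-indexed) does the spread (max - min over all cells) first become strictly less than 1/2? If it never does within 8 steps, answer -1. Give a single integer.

Step 1: max=5/2, min=2, spread=1/2
Step 2: max=287/120, min=173/80, spread=11/48
  -> spread < 1/2 first at step 2
Step 3: max=16999/7200, min=263/120, spread=1219/7200
Step 4: max=1004603/432000, min=212759/96000, spread=755/6912
Step 5: max=59945491/25920000, min=38640119/17280000, spread=6353/82944
Step 6: max=3575458127/1555200000, min=2327877293/1036800000, spread=53531/995328
Step 7: max=213864444319/93312000000, min=5193614173/2304000000, spread=450953/11943936
Step 8: max=12797789793443/5598720000000, min=8432926450837/3732480000000, spread=3799043/143327232

Answer: 2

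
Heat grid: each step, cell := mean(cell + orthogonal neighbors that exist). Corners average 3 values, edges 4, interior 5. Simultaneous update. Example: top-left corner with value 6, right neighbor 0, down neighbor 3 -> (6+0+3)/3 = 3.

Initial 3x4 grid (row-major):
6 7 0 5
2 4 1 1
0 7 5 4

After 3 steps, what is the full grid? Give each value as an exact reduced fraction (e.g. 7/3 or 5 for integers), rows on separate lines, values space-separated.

After step 1:
  5 17/4 13/4 2
  3 21/5 11/5 11/4
  3 4 17/4 10/3
After step 2:
  49/12 167/40 117/40 8/3
  19/5 353/100 333/100 617/240
  10/3 309/80 827/240 31/9
After step 3:
  1447/360 2207/600 3929/1200 653/240
  553/150 7479/2000 9481/3000 43243/14400
  2639/720 8503/2400 25349/7200 1703/540

Answer: 1447/360 2207/600 3929/1200 653/240
553/150 7479/2000 9481/3000 43243/14400
2639/720 8503/2400 25349/7200 1703/540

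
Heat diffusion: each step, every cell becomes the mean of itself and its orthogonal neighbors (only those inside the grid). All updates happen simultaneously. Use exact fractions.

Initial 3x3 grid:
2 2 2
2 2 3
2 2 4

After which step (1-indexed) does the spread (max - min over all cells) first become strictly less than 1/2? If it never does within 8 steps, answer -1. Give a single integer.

Step 1: max=3, min=2, spread=1
Step 2: max=11/4, min=2, spread=3/4
Step 3: max=1859/720, min=371/180, spread=25/48
Step 4: max=107753/43200, min=11491/5400, spread=211/576
  -> spread < 1/2 first at step 4
Step 5: max=2102297/864000, min=17409/8000, spread=1777/6912
Step 6: max=372358177/155520000, min=5379493/2430000, spread=14971/82944
Step 7: max=22082270419/9331200000, min=5224971511/2332800000, spread=126121/995328
Step 8: max=438127302131/186624000000, min=52690719407/23328000000, spread=1062499/11943936

Answer: 4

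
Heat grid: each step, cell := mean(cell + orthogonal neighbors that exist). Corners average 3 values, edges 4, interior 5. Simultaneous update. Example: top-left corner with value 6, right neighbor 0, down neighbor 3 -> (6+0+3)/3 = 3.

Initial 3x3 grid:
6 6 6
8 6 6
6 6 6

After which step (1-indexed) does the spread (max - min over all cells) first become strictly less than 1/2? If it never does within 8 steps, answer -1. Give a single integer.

Step 1: max=20/3, min=6, spread=2/3
Step 2: max=787/120, min=6, spread=67/120
Step 3: max=6917/1080, min=607/100, spread=1807/5400
  -> spread < 1/2 first at step 3
Step 4: max=2749963/432000, min=16561/2700, spread=33401/144000
Step 5: max=24557933/3888000, min=1663391/270000, spread=3025513/19440000
Step 6: max=9796126867/1555200000, min=89155949/14400000, spread=53531/497664
Step 7: max=585904925849/93312000000, min=24119116051/3888000000, spread=450953/5971968
Step 8: max=35101223560603/5598720000000, min=2900368610519/466560000000, spread=3799043/71663616

Answer: 3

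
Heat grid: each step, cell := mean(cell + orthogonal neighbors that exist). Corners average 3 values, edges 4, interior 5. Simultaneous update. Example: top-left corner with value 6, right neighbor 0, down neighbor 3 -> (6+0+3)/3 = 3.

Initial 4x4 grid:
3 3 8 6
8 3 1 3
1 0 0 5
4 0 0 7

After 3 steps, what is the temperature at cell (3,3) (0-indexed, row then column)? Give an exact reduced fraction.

Answer: 1999/720

Derivation:
Step 1: cell (3,3) = 4
Step 2: cell (3,3) = 19/6
Step 3: cell (3,3) = 1999/720
Full grid after step 3:
  1727/432 28153/7200 29137/7200 1877/432
  5947/1800 3761/1200 3971/1200 13451/3600
  887/360 12697/6000 4881/2000 749/240
  4063/2160 2561/1440 1027/480 1999/720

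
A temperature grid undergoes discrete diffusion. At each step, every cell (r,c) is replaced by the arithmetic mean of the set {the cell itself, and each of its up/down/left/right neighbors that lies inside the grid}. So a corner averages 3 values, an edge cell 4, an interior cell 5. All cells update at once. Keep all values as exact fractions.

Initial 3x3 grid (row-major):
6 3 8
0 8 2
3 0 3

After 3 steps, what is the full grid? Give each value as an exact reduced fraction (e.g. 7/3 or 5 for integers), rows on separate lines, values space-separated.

Answer: 1351/360 65497/14400 4603/1080
17399/4800 6713/2000 6633/1600
1877/720 23311/7200 6571/2160

Derivation:
After step 1:
  3 25/4 13/3
  17/4 13/5 21/4
  1 7/2 5/3
After step 2:
  9/2 971/240 95/18
  217/80 437/100 277/80
  35/12 263/120 125/36
After step 3:
  1351/360 65497/14400 4603/1080
  17399/4800 6713/2000 6633/1600
  1877/720 23311/7200 6571/2160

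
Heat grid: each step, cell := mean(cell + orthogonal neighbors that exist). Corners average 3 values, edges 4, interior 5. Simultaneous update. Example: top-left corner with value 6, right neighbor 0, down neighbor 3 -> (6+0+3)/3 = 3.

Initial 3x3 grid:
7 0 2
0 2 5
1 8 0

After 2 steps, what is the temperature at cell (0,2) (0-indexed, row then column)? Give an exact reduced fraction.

Step 1: cell (0,2) = 7/3
Step 2: cell (0,2) = 22/9
Full grid after step 2:
  91/36 125/48 22/9
  65/24 53/20 143/48
  11/4 157/48 28/9

Answer: 22/9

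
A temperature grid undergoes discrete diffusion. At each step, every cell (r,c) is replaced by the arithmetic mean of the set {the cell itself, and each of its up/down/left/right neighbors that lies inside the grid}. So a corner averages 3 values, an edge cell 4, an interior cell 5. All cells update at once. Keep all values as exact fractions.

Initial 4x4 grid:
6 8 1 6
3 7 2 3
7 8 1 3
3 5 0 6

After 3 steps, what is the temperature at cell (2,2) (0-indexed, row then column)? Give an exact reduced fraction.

Answer: 7307/2000

Derivation:
Step 1: cell (2,2) = 14/5
Step 2: cell (2,2) = 349/100
Step 3: cell (2,2) = 7307/2000
Full grid after step 3:
  11851/2160 7169/1440 30077/7200 3919/1080
  1949/360 29173/6000 11713/3000 24917/7200
  611/120 2299/500 7307/2000 7759/2400
  97/20 17/4 1063/300 2261/720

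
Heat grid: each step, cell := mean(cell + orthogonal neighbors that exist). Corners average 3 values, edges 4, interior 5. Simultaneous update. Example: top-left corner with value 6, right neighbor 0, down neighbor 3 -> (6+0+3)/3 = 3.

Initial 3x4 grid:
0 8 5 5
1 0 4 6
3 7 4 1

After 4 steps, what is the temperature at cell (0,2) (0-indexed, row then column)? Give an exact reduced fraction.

Answer: 884621/216000

Derivation:
Step 1: cell (0,2) = 11/2
Step 2: cell (0,2) = 1073/240
Step 3: cell (0,2) = 31703/7200
Step 4: cell (0,2) = 884621/216000
Full grid after step 4:
  22477/7200 262447/72000 884621/216000 286523/64800
  681931/216000 618343/180000 80827/20000 18857/4500
  12523/4050 378233/108000 409373/108000 16453/4050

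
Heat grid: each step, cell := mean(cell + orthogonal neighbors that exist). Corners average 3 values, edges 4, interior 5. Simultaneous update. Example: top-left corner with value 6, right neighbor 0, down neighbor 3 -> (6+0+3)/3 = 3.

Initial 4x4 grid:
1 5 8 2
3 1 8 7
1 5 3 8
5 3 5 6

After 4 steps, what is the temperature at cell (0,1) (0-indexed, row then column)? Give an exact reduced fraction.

Answer: 74569/18000

Derivation:
Step 1: cell (0,1) = 15/4
Step 2: cell (0,1) = 169/40
Step 3: cell (0,1) = 2347/600
Step 4: cell (0,1) = 74569/18000
Full grid after step 4:
  4111/1200 74569/18000 265837/54000 359581/64800
  13867/4000 118439/30000 909427/180000 1187203/216000
  24211/7200 3291/800 43609/9000 1197467/216000
  78151/21600 19193/4800 1064957/216000 43111/8100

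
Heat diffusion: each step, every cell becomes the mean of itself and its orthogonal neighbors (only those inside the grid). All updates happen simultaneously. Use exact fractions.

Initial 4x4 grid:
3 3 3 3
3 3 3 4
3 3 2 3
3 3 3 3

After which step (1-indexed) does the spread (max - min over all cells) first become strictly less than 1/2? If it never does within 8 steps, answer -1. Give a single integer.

Answer: 2

Derivation:
Step 1: max=10/3, min=11/4, spread=7/12
Step 2: max=115/36, min=287/100, spread=73/225
  -> spread < 1/2 first at step 2
Step 3: max=1357/432, min=6937/2400, spread=5417/21600
Step 4: max=200963/64800, min=4671/1600, spread=943/5184
Step 5: max=5973737/1944000, min=6334609/2160000, spread=2725889/19440000
Step 6: max=178136459/58320000, min=21157829/7200000, spread=67580441/583200000
Step 7: max=1063660693/349920000, min=572620307/194400000, spread=82360351/874800000
Step 8: max=159004244723/52488000000, min=17206121009/5832000000, spread=2074577821/26244000000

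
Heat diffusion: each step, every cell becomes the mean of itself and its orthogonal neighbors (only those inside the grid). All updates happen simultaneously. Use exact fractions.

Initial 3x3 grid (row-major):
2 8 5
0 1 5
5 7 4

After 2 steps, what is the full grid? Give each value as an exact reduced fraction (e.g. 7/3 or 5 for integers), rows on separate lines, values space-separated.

Answer: 28/9 263/60 55/12
203/60 91/25 1157/240
41/12 1067/240 40/9

Derivation:
After step 1:
  10/3 4 6
  2 21/5 15/4
  4 17/4 16/3
After step 2:
  28/9 263/60 55/12
  203/60 91/25 1157/240
  41/12 1067/240 40/9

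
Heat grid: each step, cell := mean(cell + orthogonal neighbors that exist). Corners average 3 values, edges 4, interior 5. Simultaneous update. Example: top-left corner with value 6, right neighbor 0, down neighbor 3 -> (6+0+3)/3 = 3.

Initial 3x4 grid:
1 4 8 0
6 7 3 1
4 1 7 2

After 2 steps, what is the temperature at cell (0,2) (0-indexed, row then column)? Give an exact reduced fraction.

Step 1: cell (0,2) = 15/4
Step 2: cell (0,2) = 339/80
Full grid after step 2:
  79/18 997/240 339/80 11/4
  481/120 473/100 179/50 391/120
  155/36 119/30 62/15 97/36

Answer: 339/80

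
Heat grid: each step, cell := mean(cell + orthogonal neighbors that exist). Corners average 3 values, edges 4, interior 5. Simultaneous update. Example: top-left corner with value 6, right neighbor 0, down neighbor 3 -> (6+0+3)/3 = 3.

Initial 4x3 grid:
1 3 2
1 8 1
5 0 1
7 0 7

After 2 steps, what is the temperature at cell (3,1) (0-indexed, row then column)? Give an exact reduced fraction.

Step 1: cell (3,1) = 7/2
Step 2: cell (3,1) = 389/120
Full grid after step 2:
  107/36 293/120 17/6
  169/60 313/100 197/80
  69/20 72/25 643/240
  43/12 389/120 101/36

Answer: 389/120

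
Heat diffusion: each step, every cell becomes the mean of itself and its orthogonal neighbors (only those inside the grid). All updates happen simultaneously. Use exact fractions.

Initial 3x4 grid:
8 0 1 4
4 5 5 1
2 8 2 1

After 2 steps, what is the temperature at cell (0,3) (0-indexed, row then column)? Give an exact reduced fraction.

Answer: 29/12

Derivation:
Step 1: cell (0,3) = 2
Step 2: cell (0,3) = 29/12
Full grid after step 2:
  49/12 18/5 27/10 29/12
  1069/240 197/50 329/100 533/240
  41/9 1039/240 743/240 97/36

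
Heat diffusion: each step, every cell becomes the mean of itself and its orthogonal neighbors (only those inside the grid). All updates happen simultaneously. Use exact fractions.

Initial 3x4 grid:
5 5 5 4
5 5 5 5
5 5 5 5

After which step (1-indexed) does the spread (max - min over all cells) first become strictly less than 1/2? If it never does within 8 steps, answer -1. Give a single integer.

Answer: 1

Derivation:
Step 1: max=5, min=14/3, spread=1/3
  -> spread < 1/2 first at step 1
Step 2: max=5, min=85/18, spread=5/18
Step 3: max=5, min=1039/216, spread=41/216
Step 4: max=5, min=125383/25920, spread=4217/25920
Step 5: max=35921/7200, min=7566851/1555200, spread=38417/311040
Step 6: max=717403/144000, min=455359789/93312000, spread=1903471/18662400
Step 7: max=21484241/4320000, min=27392610911/5598720000, spread=18038617/223948800
Step 8: max=1931073241/388800000, min=1646347817149/335923200000, spread=883978523/13436928000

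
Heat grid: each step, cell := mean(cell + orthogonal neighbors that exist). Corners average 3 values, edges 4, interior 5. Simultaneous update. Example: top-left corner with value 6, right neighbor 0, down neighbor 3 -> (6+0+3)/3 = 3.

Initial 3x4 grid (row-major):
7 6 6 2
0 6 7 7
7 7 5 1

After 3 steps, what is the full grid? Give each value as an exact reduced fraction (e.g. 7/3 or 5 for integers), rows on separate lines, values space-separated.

Answer: 5491/1080 19717/3600 1571/300 3709/720
527/100 10519/2000 2027/375 70153/14400
11077/2160 39259/7200 36779/7200 5371/1080

Derivation:
After step 1:
  13/3 25/4 21/4 5
  5 26/5 31/5 17/4
  14/3 25/4 5 13/3
After step 2:
  187/36 631/120 227/40 29/6
  24/5 289/50 259/50 1187/240
  191/36 1267/240 1307/240 163/36
After step 3:
  5491/1080 19717/3600 1571/300 3709/720
  527/100 10519/2000 2027/375 70153/14400
  11077/2160 39259/7200 36779/7200 5371/1080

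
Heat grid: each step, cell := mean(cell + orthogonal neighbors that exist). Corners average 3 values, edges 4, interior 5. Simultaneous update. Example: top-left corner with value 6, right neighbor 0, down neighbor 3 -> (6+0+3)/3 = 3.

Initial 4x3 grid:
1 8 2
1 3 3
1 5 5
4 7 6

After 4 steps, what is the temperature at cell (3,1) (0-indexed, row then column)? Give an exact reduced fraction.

Answer: 212327/48000

Derivation:
Step 1: cell (3,1) = 11/2
Step 2: cell (3,1) = 197/40
Step 3: cell (3,1) = 3733/800
Step 4: cell (3,1) = 212327/48000
Full grid after step 4:
  25819/8100 1518503/432000 240827/64800
  724529/216000 323921/90000 431827/108000
  263983/72000 15379/3750 52393/12000
  22121/5400 212327/48000 102259/21600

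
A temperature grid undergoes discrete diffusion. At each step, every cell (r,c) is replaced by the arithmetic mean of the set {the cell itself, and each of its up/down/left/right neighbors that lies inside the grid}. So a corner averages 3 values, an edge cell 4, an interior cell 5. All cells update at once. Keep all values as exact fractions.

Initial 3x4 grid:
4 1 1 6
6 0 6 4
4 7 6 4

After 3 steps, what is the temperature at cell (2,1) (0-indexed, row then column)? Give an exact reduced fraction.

Answer: 1939/450

Derivation:
Step 1: cell (2,1) = 17/4
Step 2: cell (2,1) = 59/12
Step 3: cell (2,1) = 1939/450
Full grid after step 3:
  739/216 5581/1800 1639/450 1013/270
  26819/7200 11971/3000 5813/1500 15937/3600
  979/216 1939/450 4253/900 2491/540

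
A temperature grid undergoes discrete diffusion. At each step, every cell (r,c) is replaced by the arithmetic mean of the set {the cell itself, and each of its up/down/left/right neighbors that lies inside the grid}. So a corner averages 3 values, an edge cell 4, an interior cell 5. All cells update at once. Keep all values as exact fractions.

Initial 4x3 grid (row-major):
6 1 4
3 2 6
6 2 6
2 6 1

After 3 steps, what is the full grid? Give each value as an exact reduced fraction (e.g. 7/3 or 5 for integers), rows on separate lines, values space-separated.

After step 1:
  10/3 13/4 11/3
  17/4 14/5 9/2
  13/4 22/5 15/4
  14/3 11/4 13/3
After step 2:
  65/18 261/80 137/36
  409/120 96/25 883/240
  497/120 339/100 1019/240
  32/9 323/80 65/18
After step 3:
  7403/2160 17423/4800 3869/1080
  13501/3600 879/250 28027/7200
  6523/1800 3931/1000 26867/7200
  8449/2160 17513/4800 2141/540

Answer: 7403/2160 17423/4800 3869/1080
13501/3600 879/250 28027/7200
6523/1800 3931/1000 26867/7200
8449/2160 17513/4800 2141/540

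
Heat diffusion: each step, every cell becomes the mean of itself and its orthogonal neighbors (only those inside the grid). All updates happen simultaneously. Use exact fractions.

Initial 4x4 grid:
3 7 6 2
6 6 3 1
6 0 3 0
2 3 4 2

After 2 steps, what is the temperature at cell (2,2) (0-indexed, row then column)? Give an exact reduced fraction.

Step 1: cell (2,2) = 2
Step 2: cell (2,2) = 139/50
Full grid after step 2:
  193/36 74/15 21/5 3
  1109/240 451/100 81/25 49/20
  961/240 63/20 139/50 7/4
  113/36 751/240 37/16 13/6

Answer: 139/50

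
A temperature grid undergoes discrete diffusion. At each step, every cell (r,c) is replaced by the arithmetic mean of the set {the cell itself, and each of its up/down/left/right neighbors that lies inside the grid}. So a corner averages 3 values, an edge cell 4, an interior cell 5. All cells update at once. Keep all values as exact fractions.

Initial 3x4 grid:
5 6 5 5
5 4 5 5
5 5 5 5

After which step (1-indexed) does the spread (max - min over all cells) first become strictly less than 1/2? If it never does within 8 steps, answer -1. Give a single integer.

Answer: 2

Derivation:
Step 1: max=16/3, min=19/4, spread=7/12
Step 2: max=247/48, min=29/6, spread=5/16
  -> spread < 1/2 first at step 2
Step 3: max=547/108, min=11711/2400, spread=4001/21600
Step 4: max=1087241/216000, min=23593/4800, spread=6389/54000
Step 5: max=84653/16875, min=296119/60000, spread=1753/21600
Step 6: max=194605483/38880000, min=769543307/155520000, spread=71029/1244160
Step 7: max=4857492413/972000000, min=19276152527/3888000000, spread=410179/10368000
Step 8: max=698883613423/139968000000, min=2778404580067/559872000000, spread=45679663/1492992000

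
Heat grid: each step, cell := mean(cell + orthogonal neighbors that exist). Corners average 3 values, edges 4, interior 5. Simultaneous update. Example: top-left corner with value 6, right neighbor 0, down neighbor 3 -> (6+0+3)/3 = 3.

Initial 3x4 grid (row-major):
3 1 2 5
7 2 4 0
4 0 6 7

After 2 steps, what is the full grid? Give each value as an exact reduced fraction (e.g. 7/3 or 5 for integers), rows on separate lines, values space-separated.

After step 1:
  11/3 2 3 7/3
  4 14/5 14/5 4
  11/3 3 17/4 13/3
After step 2:
  29/9 43/15 38/15 28/9
  53/15 73/25 337/100 101/30
  32/9 823/240 863/240 151/36

Answer: 29/9 43/15 38/15 28/9
53/15 73/25 337/100 101/30
32/9 823/240 863/240 151/36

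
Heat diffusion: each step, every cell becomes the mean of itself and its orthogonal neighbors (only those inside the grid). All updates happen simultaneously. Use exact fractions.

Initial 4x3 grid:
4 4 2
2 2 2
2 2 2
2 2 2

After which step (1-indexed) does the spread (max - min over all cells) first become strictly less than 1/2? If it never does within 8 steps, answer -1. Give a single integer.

Step 1: max=10/3, min=2, spread=4/3
Step 2: max=53/18, min=2, spread=17/18
Step 3: max=3007/1080, min=2, spread=847/1080
Step 4: max=43031/16200, min=458/225, spread=2011/3240
Step 5: max=5018783/1944000, min=111713/54000, spread=199423/388800
Step 6: max=294184867/116640000, min=2275249/1080000, spread=1938319/4665600
  -> spread < 1/2 first at step 6
Step 7: max=17358477053/6998400000, min=207844199/97200000, spread=95747789/279936000
Step 8: max=1027377255127/419904000000, min=12637143941/5832000000, spread=940023131/3359232000

Answer: 6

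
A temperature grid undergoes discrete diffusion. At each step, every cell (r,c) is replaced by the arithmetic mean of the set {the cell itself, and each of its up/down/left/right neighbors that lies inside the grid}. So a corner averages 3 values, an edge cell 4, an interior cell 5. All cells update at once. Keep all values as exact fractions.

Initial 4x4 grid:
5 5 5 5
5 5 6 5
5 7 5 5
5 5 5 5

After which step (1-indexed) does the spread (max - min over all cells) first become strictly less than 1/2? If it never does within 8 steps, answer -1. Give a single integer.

Step 1: max=28/5, min=5, spread=3/5
Step 2: max=138/25, min=5, spread=13/25
Step 3: max=3203/600, min=1847/360, spread=187/900
  -> spread < 1/2 first at step 3
Step 4: max=79853/15000, min=12391/2400, spread=9637/60000
Step 5: max=178517/33750, min=1678553/324000, spread=176051/1620000
Step 6: max=6424133/1215000, min=50543147/9720000, spread=849917/9720000
Step 7: max=768882317/145800000, min=1516386227/291600000, spread=21378407/291600000
Step 8: max=11524828729/2187000000, min=45559242719/8748000000, spread=540072197/8748000000

Answer: 3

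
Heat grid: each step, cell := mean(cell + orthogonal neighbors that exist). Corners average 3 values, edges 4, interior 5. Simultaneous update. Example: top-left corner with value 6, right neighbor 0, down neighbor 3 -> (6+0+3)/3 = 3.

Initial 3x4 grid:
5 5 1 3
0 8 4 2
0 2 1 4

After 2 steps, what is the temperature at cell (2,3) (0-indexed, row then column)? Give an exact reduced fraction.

Step 1: cell (2,3) = 7/3
Step 2: cell (2,3) = 25/9
Full grid after step 2:
  34/9 227/60 33/10 17/6
  221/80 71/20 13/4 647/240
  20/9 299/120 331/120 25/9

Answer: 25/9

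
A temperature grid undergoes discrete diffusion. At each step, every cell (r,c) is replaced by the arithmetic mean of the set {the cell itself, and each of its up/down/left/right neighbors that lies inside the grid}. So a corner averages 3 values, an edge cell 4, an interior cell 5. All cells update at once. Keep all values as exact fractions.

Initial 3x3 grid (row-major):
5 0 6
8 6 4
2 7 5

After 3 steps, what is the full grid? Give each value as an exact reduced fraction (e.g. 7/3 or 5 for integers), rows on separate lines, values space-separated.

After step 1:
  13/3 17/4 10/3
  21/4 5 21/4
  17/3 5 16/3
After step 2:
  83/18 203/48 77/18
  81/16 99/20 227/48
  191/36 21/4 187/36
After step 3:
  1001/216 13009/2880 953/216
  4783/960 5813/1200 13789/2880
  2249/432 207/40 2185/432

Answer: 1001/216 13009/2880 953/216
4783/960 5813/1200 13789/2880
2249/432 207/40 2185/432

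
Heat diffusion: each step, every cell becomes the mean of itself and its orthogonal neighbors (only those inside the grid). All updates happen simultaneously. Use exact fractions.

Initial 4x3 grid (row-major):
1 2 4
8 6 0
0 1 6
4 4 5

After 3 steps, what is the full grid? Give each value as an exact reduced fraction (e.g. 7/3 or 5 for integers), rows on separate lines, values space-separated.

After step 1:
  11/3 13/4 2
  15/4 17/5 4
  13/4 17/5 3
  8/3 7/2 5
After step 2:
  32/9 739/240 37/12
  211/60 89/25 31/10
  49/15 331/100 77/20
  113/36 437/120 23/6
After step 3:
  7309/2160 47801/14400 247/80
  12509/3600 19879/6000 2039/600
  11909/3600 10577/3000 1057/300
  3617/1080 25063/7200 151/40

Answer: 7309/2160 47801/14400 247/80
12509/3600 19879/6000 2039/600
11909/3600 10577/3000 1057/300
3617/1080 25063/7200 151/40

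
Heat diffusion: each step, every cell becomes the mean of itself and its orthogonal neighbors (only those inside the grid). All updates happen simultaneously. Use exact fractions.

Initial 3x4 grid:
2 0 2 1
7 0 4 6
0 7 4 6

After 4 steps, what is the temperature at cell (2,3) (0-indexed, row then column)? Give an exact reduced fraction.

Answer: 535891/129600

Derivation:
Step 1: cell (2,3) = 16/3
Step 2: cell (2,3) = 89/18
Step 3: cell (2,3) = 9377/2160
Step 4: cell (2,3) = 535891/129600
Full grid after step 4:
  111107/43200 21783/8000 206267/72000 140147/43200
  2626099/864000 1087151/360000 1249051/360000 3148139/864000
  426071/129600 389633/108000 413713/108000 535891/129600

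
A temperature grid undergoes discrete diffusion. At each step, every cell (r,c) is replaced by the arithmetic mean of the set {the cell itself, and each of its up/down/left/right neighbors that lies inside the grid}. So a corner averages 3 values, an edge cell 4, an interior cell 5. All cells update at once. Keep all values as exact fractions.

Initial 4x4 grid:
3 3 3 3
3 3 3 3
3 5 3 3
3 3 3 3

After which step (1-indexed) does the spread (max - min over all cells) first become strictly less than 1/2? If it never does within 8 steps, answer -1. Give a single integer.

Answer: 2

Derivation:
Step 1: max=7/2, min=3, spread=1/2
Step 2: max=86/25, min=3, spread=11/25
  -> spread < 1/2 first at step 2
Step 3: max=3967/1200, min=3, spread=367/1200
Step 4: max=17771/5400, min=913/300, spread=1337/5400
Step 5: max=527669/162000, min=27469/9000, spread=33227/162000
Step 6: max=15794327/4860000, min=166049/54000, spread=849917/4860000
Step 7: max=471114347/145800000, min=2498533/810000, spread=21378407/145800000
Step 8: max=14088462371/4374000000, min=752688343/243000000, spread=540072197/4374000000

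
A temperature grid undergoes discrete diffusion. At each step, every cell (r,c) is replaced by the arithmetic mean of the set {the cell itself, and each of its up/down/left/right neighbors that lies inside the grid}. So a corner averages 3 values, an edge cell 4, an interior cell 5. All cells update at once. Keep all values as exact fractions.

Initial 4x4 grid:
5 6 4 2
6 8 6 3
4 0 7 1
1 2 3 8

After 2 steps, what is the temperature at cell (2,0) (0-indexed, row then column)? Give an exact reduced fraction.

Step 1: cell (2,0) = 11/4
Step 2: cell (2,0) = 451/120
Full grid after step 2:
  103/18 1267/240 377/80 7/2
  581/120 53/10 217/50 327/80
  451/120 341/100 459/100 303/80
  79/36 391/120 139/40 55/12

Answer: 451/120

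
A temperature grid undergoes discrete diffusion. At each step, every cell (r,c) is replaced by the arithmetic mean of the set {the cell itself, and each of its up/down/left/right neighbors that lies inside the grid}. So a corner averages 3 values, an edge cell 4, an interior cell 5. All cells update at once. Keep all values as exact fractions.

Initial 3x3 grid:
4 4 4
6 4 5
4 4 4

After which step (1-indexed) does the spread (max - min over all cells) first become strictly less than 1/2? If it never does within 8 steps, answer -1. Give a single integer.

Step 1: max=14/3, min=4, spread=2/3
Step 2: max=553/120, min=151/36, spread=149/360
  -> spread < 1/2 first at step 2
Step 3: max=4823/1080, min=61337/14400, spread=8909/43200
Step 4: max=1917757/432000, min=557167/129600, spread=181601/1296000
Step 5: max=17127587/3888000, min=223827233/51840000, spread=13621781/155520000
Step 6: max=6834548113/1555200000, min=2023022503/466560000, spread=273419309/4665600000
Step 7: max=61337185583/13996800000, min=810502496297/186624000000, spread=21979934429/559872000000
Step 8: max=24509835223717/5598720000000, min=7307909541727/1679616000000, spread=450410253881/16796160000000

Answer: 2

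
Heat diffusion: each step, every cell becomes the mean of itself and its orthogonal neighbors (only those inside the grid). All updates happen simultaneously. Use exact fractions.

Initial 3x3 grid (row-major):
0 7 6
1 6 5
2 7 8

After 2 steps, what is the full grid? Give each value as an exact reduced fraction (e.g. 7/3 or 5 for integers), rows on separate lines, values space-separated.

After step 1:
  8/3 19/4 6
  9/4 26/5 25/4
  10/3 23/4 20/3
After step 2:
  29/9 1117/240 17/3
  269/80 121/25 1447/240
  34/9 419/80 56/9

Answer: 29/9 1117/240 17/3
269/80 121/25 1447/240
34/9 419/80 56/9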